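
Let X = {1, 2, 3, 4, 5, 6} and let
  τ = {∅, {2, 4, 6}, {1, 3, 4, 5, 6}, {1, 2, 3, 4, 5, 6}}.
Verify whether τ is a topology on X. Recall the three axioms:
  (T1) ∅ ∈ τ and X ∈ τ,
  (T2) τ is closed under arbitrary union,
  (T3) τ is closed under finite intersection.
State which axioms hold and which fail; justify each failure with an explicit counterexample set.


τ is NOT a topology on X.

Axiom (T1): ∅ ∈ τ? Yes; X ∈ τ? Yes.
Axiom (T2/T3): check pairwise unions and intersections of members of τ.
Counterexample for (T3): {2, 4, 6} ∩ {1, 3, 4, 5, 6} = {4, 6} ∉ τ. Therefore τ is NOT a topology.


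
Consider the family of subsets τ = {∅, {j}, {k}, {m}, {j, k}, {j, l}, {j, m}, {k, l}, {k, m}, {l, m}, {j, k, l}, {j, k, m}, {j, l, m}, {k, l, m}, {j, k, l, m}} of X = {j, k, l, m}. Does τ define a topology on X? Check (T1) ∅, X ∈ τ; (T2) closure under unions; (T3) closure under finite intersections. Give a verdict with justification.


τ is NOT a topology on X.

Axiom (T1): ∅ ∈ τ? Yes; X ∈ τ? Yes.
Axiom (T2/T3): check pairwise unions and intersections of members of τ.
Counterexample for (T3): {j, l} ∩ {k, l} = {l} ∉ τ. Therefore τ is NOT a topology.


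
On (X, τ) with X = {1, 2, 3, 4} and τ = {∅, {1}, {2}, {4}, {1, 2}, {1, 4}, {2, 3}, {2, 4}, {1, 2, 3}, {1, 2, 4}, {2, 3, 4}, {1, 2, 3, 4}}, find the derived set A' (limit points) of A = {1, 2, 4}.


A' = {3}

For each x ∈ X, list the open sets U ∈ τ with x ∈ U, then check whether U ∩ (A ∖ {x}) ≠ ∅ for every such U.
  x = 1: open {1} ∋ x has {1} ∩ (A ∖ {1}) = ∅, so x is NOT a limit point.
  x = 2: open {2} ∋ x has {2} ∩ (A ∖ {2}) = ∅, so x is NOT a limit point.
  x = 3: opens ∋ x are {2, 3}, {1, 2, 3}, {2, 3, 4}, {1, 2, 3, 4}; each meets A ∖ {3}, so x IS a limit point.
  x = 4: open {4} ∋ x has {4} ∩ (A ∖ {4}) = ∅, so x is NOT a limit point.
Collecting: A' = {3}.


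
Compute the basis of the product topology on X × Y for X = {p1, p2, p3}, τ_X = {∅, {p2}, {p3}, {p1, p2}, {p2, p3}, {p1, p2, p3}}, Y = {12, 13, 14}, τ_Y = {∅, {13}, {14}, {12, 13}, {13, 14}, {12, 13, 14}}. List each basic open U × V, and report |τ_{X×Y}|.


Basis B = {∅ × ∅, {p2} × {13}, {p2} × {14}, {p3} × {13}, {p3} × {14}, {p1, p2} × {13}, {p1, p2} × {14}, {p2} × {12, 13}, {p2} × {13, 14}, {p2, p3} × {13}, {p2, p3} × {14}, {p3} × {12, 13}, {p3} × {13, 14}, {p1, p2, p3} × {13}, {p1, p2, p3} × {14}, {p2} × {12, 13, 14}, {p3} × {12, 13, 14}, {p1, p2} × {12, 13}, {p1, p2} × {13, 14}, {p2, p3} × {12, 13}, {p2, p3} × {13, 14}, {p1, p2} × {12, 13, 14}, {p1, p2, p3} × {12, 13}, {p1, p2, p3} × {13, 14}, {p2, p3} × {12, 13, 14}, {p1, p2, p3} × {12, 13, 14}}; |τ_{X×Y}| = 108.

Enumerate products U × V with U ∈ τ_X, V ∈ τ_Y (deduplicated):
  ∅ × ∅ = {} (∅)
  {p2} × {13} = {(p2,13)}
  {p2} × {14} = {(p2,14)}
  {p3} × {13} = {(p3,13)}
  {p3} × {14} = {(p3,14)}
  {p1, p2} × {13} = {(p1,13), (p2,13)}
  {p1, p2} × {14} = {(p1,14), (p2,14)}
  {p2} × {12, 13} = {(p2,12), (p2,13)}
  {p2} × {13, 14} = {(p2,13), (p2,14)}
  {p2, p3} × {13} = {(p2,13), (p3,13)}
  {p2, p3} × {14} = {(p2,14), (p3,14)}
  {p3} × {12, 13} = {(p3,12), (p3,13)}
  {p3} × {13, 14} = {(p3,13), (p3,14)}
  {p1, p2, p3} × {13} = {(p1,13), (p2,13), (p3,13)}
  {p1, p2, p3} × {14} = {(p1,14), (p2,14), (p3,14)}
  {p2} × {12, 13, 14} = {(p2,12), (p2,13), (p2,14)}
  {p3} × {12, 13, 14} = {(p3,12), (p3,13), (p3,14)}
  {p1, p2} × {12, 13} = {(p1,12), (p1,13), (p2,12), (p2,13)}
  {p1, p2} × {13, 14} = {(p1,13), (p1,14), (p2,13), (p2,14)}
  {p2, p3} × {12, 13} = {(p2,12), (p2,13), (p3,12), (p3,13)}
  {p2, p3} × {13, 14} = {(p2,13), (p2,14), (p3,13), (p3,14)}
  {p1, p2} × {12, 13, 14} = {(p1,12), (p1,13), (p1,14), (p2,12), (p2,13), (p2,14)}
  {p1, p2, p3} × {12, 13} = {(p1,12), (p1,13), (p2,12), (p2,13), (p3,12), (p3,13)}
  {p1, p2, p3} × {13, 14} = {(p1,13), (p1,14), (p2,13), (p2,14), (p3,13), (p3,14)}
  {p2, p3} × {12, 13, 14} = {(p2,12), (p2,13), (p2,14), (p3,12), (p3,13), (p3,14)}
  {p1, p2, p3} × {12, 13, 14} = {(p1,12), (p1,13), (p1,14), (p2,12), (p2,13), (p2,14), (p3,12), (p3,13), (p3,14)}
These 26 distinct sets form the basis B.
Close under arbitrary unions to get τ_{X×Y}; counting gives |τ_{X×Y}| = 108.


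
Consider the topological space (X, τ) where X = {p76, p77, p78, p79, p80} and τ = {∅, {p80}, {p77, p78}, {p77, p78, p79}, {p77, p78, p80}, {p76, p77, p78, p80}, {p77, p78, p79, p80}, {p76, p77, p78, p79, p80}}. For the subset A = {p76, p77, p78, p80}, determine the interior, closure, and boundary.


int(A) = {p76, p77, p78, p80}, cl(A) = {p76, p77, p78, p79, p80}, ∂A = {p79}.

Closed sets in (X, τ) are complements of opens:
  closed(X, τ) = {∅, {p76}, {p79}, {p76, p79}, {p76, p80}, {p76, p79, p80}, {p76, p77, p78, p79}, {p76, p77, p78, p79, p80}}.
int(A) = ⋃ {U ∈ τ : U ⊆ A}. Opens contained in A: ∅, {p80}, {p77, p78}, {p77, p78, p80}, {p76, p77, p78, p80}.
Taking the union of these: int(A) = {p76, p77, p78, p80}.
cl(A) = ⋂ {C closed : A ⊆ C}. Closed sets containing A: {p76, p77, p78, p79, p80}.
Intersecting these: cl(A) = {p76, p77, p78, p79, p80}.
∂A = cl(A) ∖ int(A) = {p76, p77, p78, p79, p80} ∖ {p76, p77, p78, p80} = {p79}.


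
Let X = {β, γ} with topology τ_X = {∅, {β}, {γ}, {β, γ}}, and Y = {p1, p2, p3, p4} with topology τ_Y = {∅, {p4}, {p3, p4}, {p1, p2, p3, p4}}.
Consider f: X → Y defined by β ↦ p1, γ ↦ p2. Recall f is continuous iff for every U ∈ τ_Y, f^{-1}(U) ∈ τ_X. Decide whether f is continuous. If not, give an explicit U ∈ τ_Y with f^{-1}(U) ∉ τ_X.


f IS continuous.

Compute f^{-1}(U) for each U ∈ τ_Y:
  U = ∅: f^{-1}(U) = ∅ ∈ τ_X ✓.
  U = {p4}: f^{-1}(U) = ∅ ∈ τ_X ✓.
  U = {p3, p4}: f^{-1}(U) = ∅ ∈ τ_X ✓.
  U = {p1, p2, p3, p4}: f^{-1}(U) = {β, γ} ∈ τ_X ✓.
Every preimage lies in τ_X, so f IS continuous.


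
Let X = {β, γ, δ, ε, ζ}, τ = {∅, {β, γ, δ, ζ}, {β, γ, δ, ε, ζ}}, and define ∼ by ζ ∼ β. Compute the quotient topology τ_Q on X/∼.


X/∼ = {[β=ζ], [γ], [δ], [ε]}; |τ_Q| = 3.

Equivalence classes: [β=ζ], [γ], [δ], [ε].
Quotient map π: X → X/∼ sends β ↦ [β=ζ], γ ↦ [γ], δ ↦ [δ], ε ↦ [ε], ζ ↦ [β=ζ].
For each subset V ⊆ X/∼, compute π^{-1}(V) ⊆ X and check whether π^{-1}(V) ∈ τ. V is open in τ_Q iff π^{-1}(V) ∈ τ.
  V = {}: π^{-1}(V) = ∅ ∈ τ ✓.
  V = {[β=ζ]}: π^{-1}(V) = {β, ζ} ∉ τ ✗.
  V = {[γ]}: π^{-1}(V) = {γ} ∉ τ ✗.
  V = {[β=ζ], [γ]}: π^{-1}(V) = {β, γ, ζ} ∉ τ ✗.
  V = {[δ]}: π^{-1}(V) = {δ} ∉ τ ✗.
  V = {[β=ζ], [δ]}: π^{-1}(V) = {β, δ, ζ} ∉ τ ✗.
  V = {[γ], [δ]}: π^{-1}(V) = {γ, δ} ∉ τ ✗.
  V = {[β=ζ], [γ], [δ]}: π^{-1}(V) = {β, γ, δ, ζ} ∈ τ ✓.
  V = {[ε]}: π^{-1}(V) = {ε} ∉ τ ✗.
  V = {[β=ζ], [ε]}: π^{-1}(V) = {β, ε, ζ} ∉ τ ✗.
  V = {[γ], [ε]}: π^{-1}(V) = {γ, ε} ∉ τ ✗.
  V = {[β=ζ], [γ], [ε]}: π^{-1}(V) = {β, γ, ε, ζ} ∉ τ ✗.
  V = {[δ], [ε]}: π^{-1}(V) = {δ, ε} ∉ τ ✗.
  V = {[β=ζ], [δ], [ε]}: π^{-1}(V) = {β, δ, ε, ζ} ∉ τ ✗.
  V = {[γ], [δ], [ε]}: π^{-1}(V) = {γ, δ, ε} ∉ τ ✗.
  V = {[β=ζ], [γ], [δ], [ε]}: π^{-1}(V) = {β, γ, δ, ε, ζ} ∈ τ ✓.
Open sets in the quotient: τ_Q = {{}, {[β=ζ], [γ], [δ]}, {[β=ζ], [γ], [δ], [ε]}} (3 elements).


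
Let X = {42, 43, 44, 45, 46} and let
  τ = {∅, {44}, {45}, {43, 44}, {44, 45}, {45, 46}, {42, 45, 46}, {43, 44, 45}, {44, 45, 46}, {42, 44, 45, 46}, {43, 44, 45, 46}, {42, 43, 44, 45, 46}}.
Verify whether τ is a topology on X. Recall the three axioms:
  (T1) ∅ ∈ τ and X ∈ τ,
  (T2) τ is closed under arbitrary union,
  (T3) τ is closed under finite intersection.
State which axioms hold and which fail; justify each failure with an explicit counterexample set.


τ IS a topology on X.

Axiom (T1): ∅ ∈ τ? Yes; X ∈ τ? Yes.
Axiom (T2/T3): check pairwise unions and intersections of members of τ.
All pairwise intersections and unions checked — each lies in τ. Therefore τ satisfies (T1), (T2), (T3): it IS a topology on X.


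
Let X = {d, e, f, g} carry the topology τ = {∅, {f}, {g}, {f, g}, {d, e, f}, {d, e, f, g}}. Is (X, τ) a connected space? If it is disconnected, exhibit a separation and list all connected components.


(X, τ) is disconnected; components = [{g}, {d, e, f}].

Find clopen sets (U ∈ τ with X ∖ U ∈ τ):
  U = ∅, X ∖ U = {d, e, f, g} — both open, so U is clopen.
  U = {g}, X ∖ U = {d, e, f} — both open, so U is clopen.
  U = {d, e, f}, X ∖ U = {g} — both open, so U is clopen.
  U = {d, e, f, g}, X ∖ U = ∅ — both open, so U is clopen.
Nontrivial clopen(s) exist: e.g. {d, e, f}. So (X, τ) is disconnected.
Compute connected components by grouping points that agree on all clopens:
  component: {g}
  component: {d, e, f}


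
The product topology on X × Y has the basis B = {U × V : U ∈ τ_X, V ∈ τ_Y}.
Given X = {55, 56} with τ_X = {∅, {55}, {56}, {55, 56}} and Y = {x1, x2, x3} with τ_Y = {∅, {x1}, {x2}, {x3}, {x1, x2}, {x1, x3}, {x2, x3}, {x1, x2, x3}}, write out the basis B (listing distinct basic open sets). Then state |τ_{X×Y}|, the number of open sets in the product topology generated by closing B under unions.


Basis B = {∅ × ∅, {55} × {x1}, {55} × {x2}, {55} × {x3}, {56} × {x1}, {56} × {x2}, {56} × {x3}, {55} × {x1, x2}, {55} × {x1, x3}, {55, 56} × {x1}, {55} × {x2, x3}, {55, 56} × {x2}, {55, 56} × {x3}, {56} × {x1, x2}, {56} × {x1, x3}, {56} × {x2, x3}, {55} × {x1, x2, x3}, {56} × {x1, x2, x3}, {55, 56} × {x1, x2}, {55, 56} × {x1, x3}, {55, 56} × {x2, x3}, {55, 56} × {x1, x2, x3}}; |τ_{X×Y}| = 64.

Enumerate products U × V with U ∈ τ_X, V ∈ τ_Y (deduplicated):
  ∅ × ∅ = {} (∅)
  {55} × {x1} = {(55,x1)}
  {55} × {x2} = {(55,x2)}
  {55} × {x3} = {(55,x3)}
  {56} × {x1} = {(56,x1)}
  {56} × {x2} = {(56,x2)}
  {56} × {x3} = {(56,x3)}
  {55} × {x1, x2} = {(55,x1), (55,x2)}
  {55} × {x1, x3} = {(55,x1), (55,x3)}
  {55, 56} × {x1} = {(55,x1), (56,x1)}
  {55} × {x2, x3} = {(55,x2), (55,x3)}
  {55, 56} × {x2} = {(55,x2), (56,x2)}
  {55, 56} × {x3} = {(55,x3), (56,x3)}
  {56} × {x1, x2} = {(56,x1), (56,x2)}
  {56} × {x1, x3} = {(56,x1), (56,x3)}
  {56} × {x2, x3} = {(56,x2), (56,x3)}
  {55} × {x1, x2, x3} = {(55,x1), (55,x2), (55,x3)}
  {56} × {x1, x2, x3} = {(56,x1), (56,x2), (56,x3)}
  {55, 56} × {x1, x2} = {(55,x1), (55,x2), (56,x1), (56,x2)}
  {55, 56} × {x1, x3} = {(55,x1), (55,x3), (56,x1), (56,x3)}
  {55, 56} × {x2, x3} = {(55,x2), (55,x3), (56,x2), (56,x3)}
  {55, 56} × {x1, x2, x3} = {(55,x1), (55,x2), (55,x3), (56,x1), (56,x2), (56,x3)}
These 22 distinct sets form the basis B.
Close under arbitrary unions to get τ_{X×Y}; counting gives |τ_{X×Y}| = 64.


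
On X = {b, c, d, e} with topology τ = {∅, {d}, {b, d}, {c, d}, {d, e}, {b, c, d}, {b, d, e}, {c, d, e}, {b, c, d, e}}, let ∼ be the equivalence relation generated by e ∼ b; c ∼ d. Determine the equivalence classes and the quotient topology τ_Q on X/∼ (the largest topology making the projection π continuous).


X/∼ = {[b=e], [c=d]}; |τ_Q| = 3.

Equivalence classes: [b=e], [c=d].
Quotient map π: X → X/∼ sends b ↦ [b=e], c ↦ [c=d], d ↦ [c=d], e ↦ [b=e].
For each subset V ⊆ X/∼, compute π^{-1}(V) ⊆ X and check whether π^{-1}(V) ∈ τ. V is open in τ_Q iff π^{-1}(V) ∈ τ.
  V = {}: π^{-1}(V) = ∅ ∈ τ ✓.
  V = {[b=e]}: π^{-1}(V) = {b, e} ∉ τ ✗.
  V = {[c=d]}: π^{-1}(V) = {c, d} ∈ τ ✓.
  V = {[b=e], [c=d]}: π^{-1}(V) = {b, c, d, e} ∈ τ ✓.
Open sets in the quotient: τ_Q = {{}, {[c=d]}, {[b=e], [c=d]}} (3 elements).


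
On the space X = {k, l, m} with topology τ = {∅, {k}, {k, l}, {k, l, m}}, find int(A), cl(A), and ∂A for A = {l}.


int(A) = ∅, cl(A) = {l, m}, ∂A = {l, m}.

Closed sets in (X, τ) are complements of opens:
  closed(X, τ) = {∅, {m}, {l, m}, {k, l, m}}.
int(A) = ⋃ {U ∈ τ : U ⊆ A}. Opens contained in A: ∅.
Taking the union of these: int(A) = ∅.
cl(A) = ⋂ {C closed : A ⊆ C}. Closed sets containing A: {l, m}, {k, l, m}.
Intersecting these: cl(A) = {l, m}.
∂A = cl(A) ∖ int(A) = {l, m} ∖ ∅ = {l, m}.


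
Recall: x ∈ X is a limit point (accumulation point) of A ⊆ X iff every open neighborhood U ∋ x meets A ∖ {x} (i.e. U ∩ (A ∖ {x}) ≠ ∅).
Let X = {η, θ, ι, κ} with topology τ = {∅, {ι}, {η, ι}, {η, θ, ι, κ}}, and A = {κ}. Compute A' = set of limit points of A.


A' = {θ}

For each x ∈ X, list the open sets U ∈ τ with x ∈ U, then check whether U ∩ (A ∖ {x}) ≠ ∅ for every such U.
  x = η: open {η, ι} ∋ x has {η, ι} ∩ (A ∖ {η}) = ∅, so x is NOT a limit point.
  x = θ: opens ∋ x are {η, θ, ι, κ}; each meets A ∖ {θ}, so x IS a limit point.
  x = ι: open {ι} ∋ x has {ι} ∩ (A ∖ {ι}) = ∅, so x is NOT a limit point.
  x = κ: open {η, θ, ι, κ} ∋ x has {η, θ, ι, κ} ∩ (A ∖ {κ}) = ∅, so x is NOT a limit point.
Collecting: A' = {θ}.


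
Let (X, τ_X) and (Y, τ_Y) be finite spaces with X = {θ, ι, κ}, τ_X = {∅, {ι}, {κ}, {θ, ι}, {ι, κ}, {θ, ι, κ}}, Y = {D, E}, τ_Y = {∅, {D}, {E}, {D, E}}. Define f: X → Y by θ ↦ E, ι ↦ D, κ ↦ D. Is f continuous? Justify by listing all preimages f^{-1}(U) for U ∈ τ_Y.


f is NOT continuous.

Compute f^{-1}(U) for each U ∈ τ_Y:
  U = ∅: f^{-1}(U) = ∅ ∈ τ_X ✓.
  U = {D}: f^{-1}(U) = {ι, κ} ∈ τ_X ✓.
  U = {E}: f^{-1}(U) = {θ} ∉ τ_X ✗.
  U = {D, E}: f^{-1}(U) = {θ, ι, κ} ∈ τ_X ✓.
Found U = {E} with f^{-1}(U) = {θ} not in τ_X. Therefore f is NOT continuous.


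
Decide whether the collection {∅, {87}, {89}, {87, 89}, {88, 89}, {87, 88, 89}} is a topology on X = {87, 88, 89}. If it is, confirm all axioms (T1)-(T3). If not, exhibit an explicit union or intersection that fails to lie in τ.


τ IS a topology on X.

Axiom (T1): ∅ ∈ τ? Yes; X ∈ τ? Yes.
Axiom (T2/T3): check pairwise unions and intersections of members of τ.
All pairwise intersections and unions checked — each lies in τ. Therefore τ satisfies (T1), (T2), (T3): it IS a topology on X.


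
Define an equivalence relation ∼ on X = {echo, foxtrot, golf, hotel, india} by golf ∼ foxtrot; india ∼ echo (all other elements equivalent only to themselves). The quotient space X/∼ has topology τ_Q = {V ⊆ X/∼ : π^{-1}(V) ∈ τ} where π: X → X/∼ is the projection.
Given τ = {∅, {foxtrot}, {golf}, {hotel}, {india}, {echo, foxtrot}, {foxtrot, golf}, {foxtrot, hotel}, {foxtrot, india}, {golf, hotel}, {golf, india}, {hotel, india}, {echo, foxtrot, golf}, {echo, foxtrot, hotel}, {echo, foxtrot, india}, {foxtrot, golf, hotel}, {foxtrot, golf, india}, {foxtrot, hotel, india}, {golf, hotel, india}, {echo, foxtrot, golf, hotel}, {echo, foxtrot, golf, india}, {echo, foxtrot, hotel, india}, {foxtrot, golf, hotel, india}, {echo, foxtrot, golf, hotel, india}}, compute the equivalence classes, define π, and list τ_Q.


X/∼ = {[echo=india], [foxtrot=golf], [hotel]}; |τ_Q| = 6.

Equivalence classes: [echo=india], [foxtrot=golf], [hotel].
Quotient map π: X → X/∼ sends echo ↦ [echo=india], foxtrot ↦ [foxtrot=golf], golf ↦ [foxtrot=golf], hotel ↦ [hotel], india ↦ [echo=india].
For each subset V ⊆ X/∼, compute π^{-1}(V) ⊆ X and check whether π^{-1}(V) ∈ τ. V is open in τ_Q iff π^{-1}(V) ∈ τ.
  V = {}: π^{-1}(V) = ∅ ∈ τ ✓.
  V = {[echo=india]}: π^{-1}(V) = {echo, india} ∉ τ ✗.
  V = {[foxtrot=golf]}: π^{-1}(V) = {foxtrot, golf} ∈ τ ✓.
  V = {[echo=india], [foxtrot=golf]}: π^{-1}(V) = {echo, foxtrot, golf, india} ∈ τ ✓.
  V = {[hotel]}: π^{-1}(V) = {hotel} ∈ τ ✓.
  V = {[echo=india], [hotel]}: π^{-1}(V) = {echo, hotel, india} ∉ τ ✗.
  V = {[foxtrot=golf], [hotel]}: π^{-1}(V) = {foxtrot, golf, hotel} ∈ τ ✓.
  V = {[echo=india], [foxtrot=golf], [hotel]}: π^{-1}(V) = {echo, foxtrot, golf, hotel, india} ∈ τ ✓.
Open sets in the quotient: τ_Q = {{}, {[foxtrot=golf]}, {[echo=india], [foxtrot=golf]}, {[hotel]}, {[foxtrot=golf], [hotel]}, {[echo=india], [foxtrot=golf], [hotel]}} (6 elements).


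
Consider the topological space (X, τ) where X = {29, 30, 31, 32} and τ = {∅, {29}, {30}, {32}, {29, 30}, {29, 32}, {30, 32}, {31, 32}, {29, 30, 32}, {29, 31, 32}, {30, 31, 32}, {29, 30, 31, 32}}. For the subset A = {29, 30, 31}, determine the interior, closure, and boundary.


int(A) = {29, 30}, cl(A) = {29, 30, 31}, ∂A = {31}.

Closed sets in (X, τ) are complements of opens:
  closed(X, τ) = {∅, {29}, {30}, {31}, {29, 30}, {29, 31}, {30, 31}, {31, 32}, {29, 30, 31}, {29, 31, 32}, {30, 31, 32}, {29, 30, 31, 32}}.
int(A) = ⋃ {U ∈ τ : U ⊆ A}. Opens contained in A: ∅, {29}, {30}, {29, 30}.
Taking the union of these: int(A) = {29, 30}.
cl(A) = ⋂ {C closed : A ⊆ C}. Closed sets containing A: {29, 30, 31}, {29, 30, 31, 32}.
Intersecting these: cl(A) = {29, 30, 31}.
∂A = cl(A) ∖ int(A) = {29, 30, 31} ∖ {29, 30} = {31}.


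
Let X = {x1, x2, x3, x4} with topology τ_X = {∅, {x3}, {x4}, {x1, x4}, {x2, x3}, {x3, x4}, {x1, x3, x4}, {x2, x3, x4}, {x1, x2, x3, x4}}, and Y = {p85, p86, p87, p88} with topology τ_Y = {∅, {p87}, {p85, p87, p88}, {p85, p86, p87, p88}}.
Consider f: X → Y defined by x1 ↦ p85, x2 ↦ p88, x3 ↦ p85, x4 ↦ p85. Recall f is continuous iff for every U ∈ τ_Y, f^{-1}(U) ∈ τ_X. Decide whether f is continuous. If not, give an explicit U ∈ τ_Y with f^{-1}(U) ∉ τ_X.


f IS continuous.

Compute f^{-1}(U) for each U ∈ τ_Y:
  U = ∅: f^{-1}(U) = ∅ ∈ τ_X ✓.
  U = {p87}: f^{-1}(U) = ∅ ∈ τ_X ✓.
  U = {p85, p87, p88}: f^{-1}(U) = {x1, x2, x3, x4} ∈ τ_X ✓.
  U = {p85, p86, p87, p88}: f^{-1}(U) = {x1, x2, x3, x4} ∈ τ_X ✓.
Every preimage lies in τ_X, so f IS continuous.


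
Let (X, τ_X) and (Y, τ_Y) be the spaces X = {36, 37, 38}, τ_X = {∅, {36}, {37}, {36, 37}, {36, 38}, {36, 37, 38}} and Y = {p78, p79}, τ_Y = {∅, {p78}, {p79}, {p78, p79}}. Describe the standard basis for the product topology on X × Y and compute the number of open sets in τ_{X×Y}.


Basis B = {∅ × ∅, {36} × {p78}, {36} × {p79}, {37} × {p78}, {37} × {p79}, {36} × {p78, p79}, {36, 37} × {p78}, {36, 38} × {p78}, {36, 37} × {p79}, {36, 38} × {p79}, {37} × {p78, p79}, {36, 37, 38} × {p78}, {36, 37, 38} × {p79}, {36, 37} × {p78, p79}, {36, 38} × {p78, p79}, {36, 37, 38} × {p78, p79}}; |τ_{X×Y}| = 36.

Enumerate products U × V with U ∈ τ_X, V ∈ τ_Y (deduplicated):
  ∅ × ∅ = {} (∅)
  {36} × {p78} = {(36,p78)}
  {36} × {p79} = {(36,p79)}
  {37} × {p78} = {(37,p78)}
  {37} × {p79} = {(37,p79)}
  {36} × {p78, p79} = {(36,p78), (36,p79)}
  {36, 37} × {p78} = {(36,p78), (37,p78)}
  {36, 38} × {p78} = {(36,p78), (38,p78)}
  {36, 37} × {p79} = {(36,p79), (37,p79)}
  {36, 38} × {p79} = {(36,p79), (38,p79)}
  {37} × {p78, p79} = {(37,p78), (37,p79)}
  {36, 37, 38} × {p78} = {(36,p78), (37,p78), (38,p78)}
  {36, 37, 38} × {p79} = {(36,p79), (37,p79), (38,p79)}
  {36, 37} × {p78, p79} = {(36,p78), (36,p79), (37,p78), (37,p79)}
  {36, 38} × {p78, p79} = {(36,p78), (36,p79), (38,p78), (38,p79)}
  {36, 37, 38} × {p78, p79} = {(36,p78), (36,p79), (37,p78), (37,p79), (38,p78), (38,p79)}
These 16 distinct sets form the basis B.
Close under arbitrary unions to get τ_{X×Y}; counting gives |τ_{X×Y}| = 36.


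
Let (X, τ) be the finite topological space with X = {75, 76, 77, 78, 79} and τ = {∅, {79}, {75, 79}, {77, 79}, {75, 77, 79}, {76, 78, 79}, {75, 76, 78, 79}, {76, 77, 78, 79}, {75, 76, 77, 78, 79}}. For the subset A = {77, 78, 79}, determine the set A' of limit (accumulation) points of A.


A' = {75, 76, 77, 78}

For each x ∈ X, list the open sets U ∈ τ with x ∈ U, then check whether U ∩ (A ∖ {x}) ≠ ∅ for every such U.
  x = 75: opens ∋ x are {75, 79}, {75, 77, 79}, {75, 76, 78, 79}, {75, 76, 77, 78, 79}; each meets A ∖ {75}, so x IS a limit point.
  x = 76: opens ∋ x are {76, 78, 79}, {75, 76, 78, 79}, {76, 77, 78, 79}, {75, 76, 77, 78, 79}; each meets A ∖ {76}, so x IS a limit point.
  x = 77: opens ∋ x are {77, 79}, {75, 77, 79}, {76, 77, 78, 79}, {75, 76, 77, 78, 79}; each meets A ∖ {77}, so x IS a limit point.
  x = 78: opens ∋ x are {76, 78, 79}, {75, 76, 78, 79}, {76, 77, 78, 79}, {75, 76, 77, 78, 79}; each meets A ∖ {78}, so x IS a limit point.
  x = 79: open {79} ∋ x has {79} ∩ (A ∖ {79}) = ∅, so x is NOT a limit point.
Collecting: A' = {75, 76, 77, 78}.


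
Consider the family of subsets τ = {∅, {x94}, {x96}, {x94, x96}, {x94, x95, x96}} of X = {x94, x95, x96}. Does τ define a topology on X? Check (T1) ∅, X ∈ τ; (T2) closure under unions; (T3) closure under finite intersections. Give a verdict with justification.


τ IS a topology on X.

Axiom (T1): ∅ ∈ τ? Yes; X ∈ τ? Yes.
Axiom (T2/T3): check pairwise unions and intersections of members of τ.
All pairwise intersections and unions checked — each lies in τ. Therefore τ satisfies (T1), (T2), (T3): it IS a topology on X.


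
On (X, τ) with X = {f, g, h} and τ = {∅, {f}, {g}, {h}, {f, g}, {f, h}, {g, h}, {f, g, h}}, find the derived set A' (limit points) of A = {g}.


A' = ∅

For each x ∈ X, list the open sets U ∈ τ with x ∈ U, then check whether U ∩ (A ∖ {x}) ≠ ∅ for every such U.
  x = f: open {f} ∋ x has {f} ∩ (A ∖ {f}) = ∅, so x is NOT a limit point.
  x = g: open {g} ∋ x has {g} ∩ (A ∖ {g}) = ∅, so x is NOT a limit point.
  x = h: open {h} ∋ x has {h} ∩ (A ∖ {h}) = ∅, so x is NOT a limit point.
Collecting: A' = ∅.


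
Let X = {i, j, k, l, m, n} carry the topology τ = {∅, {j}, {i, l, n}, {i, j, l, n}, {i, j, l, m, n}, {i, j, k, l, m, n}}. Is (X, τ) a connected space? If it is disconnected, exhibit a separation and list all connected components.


(X, τ) is connected.

Find clopen sets (U ∈ τ with X ∖ U ∈ τ):
  U = ∅, X ∖ U = {i, j, k, l, m, n} — both open, so U is clopen.
  U = {i, j, k, l, m, n}, X ∖ U = ∅ — both open, so U is clopen.
Only trivial clopens (∅ and X) exist, so (X, τ) is connected.
Compute connected components by grouping points that agree on all clopens:
  component: {i, j, k, l, m, n}


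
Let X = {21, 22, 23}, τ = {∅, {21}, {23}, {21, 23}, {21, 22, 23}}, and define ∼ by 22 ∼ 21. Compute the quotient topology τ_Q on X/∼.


X/∼ = {[21=22], [23]}; |τ_Q| = 3.

Equivalence classes: [21=22], [23].
Quotient map π: X → X/∼ sends 21 ↦ [21=22], 22 ↦ [21=22], 23 ↦ [23].
For each subset V ⊆ X/∼, compute π^{-1}(V) ⊆ X and check whether π^{-1}(V) ∈ τ. V is open in τ_Q iff π^{-1}(V) ∈ τ.
  V = {}: π^{-1}(V) = ∅ ∈ τ ✓.
  V = {[21=22]}: π^{-1}(V) = {21, 22} ∉ τ ✗.
  V = {[23]}: π^{-1}(V) = {23} ∈ τ ✓.
  V = {[21=22], [23]}: π^{-1}(V) = {21, 22, 23} ∈ τ ✓.
Open sets in the quotient: τ_Q = {{}, {[23]}, {[21=22], [23]}} (3 elements).


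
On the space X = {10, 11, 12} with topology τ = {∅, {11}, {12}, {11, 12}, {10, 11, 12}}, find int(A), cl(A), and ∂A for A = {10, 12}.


int(A) = {12}, cl(A) = {10, 12}, ∂A = {10}.

Closed sets in (X, τ) are complements of opens:
  closed(X, τ) = {∅, {10}, {10, 11}, {10, 12}, {10, 11, 12}}.
int(A) = ⋃ {U ∈ τ : U ⊆ A}. Opens contained in A: ∅, {12}.
Taking the union of these: int(A) = {12}.
cl(A) = ⋂ {C closed : A ⊆ C}. Closed sets containing A: {10, 12}, {10, 11, 12}.
Intersecting these: cl(A) = {10, 12}.
∂A = cl(A) ∖ int(A) = {10, 12} ∖ {12} = {10}.


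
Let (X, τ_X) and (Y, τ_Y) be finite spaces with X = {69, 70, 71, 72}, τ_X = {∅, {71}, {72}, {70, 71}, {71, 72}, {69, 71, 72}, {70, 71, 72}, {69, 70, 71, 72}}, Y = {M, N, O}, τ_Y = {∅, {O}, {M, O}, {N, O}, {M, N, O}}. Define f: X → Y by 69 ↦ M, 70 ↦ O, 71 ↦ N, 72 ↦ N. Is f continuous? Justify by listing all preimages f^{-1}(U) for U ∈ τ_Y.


f is NOT continuous.

Compute f^{-1}(U) for each U ∈ τ_Y:
  U = ∅: f^{-1}(U) = ∅ ∈ τ_X ✓.
  U = {O}: f^{-1}(U) = {70} ∉ τ_X ✗.
  U = {M, O}: f^{-1}(U) = {69, 70} ∉ τ_X ✗.
  U = {N, O}: f^{-1}(U) = {70, 71, 72} ∈ τ_X ✓.
  U = {M, N, O}: f^{-1}(U) = {69, 70, 71, 72} ∈ τ_X ✓.
Found U = {O} with f^{-1}(U) = {70} not in τ_X. Therefore f is NOT continuous.


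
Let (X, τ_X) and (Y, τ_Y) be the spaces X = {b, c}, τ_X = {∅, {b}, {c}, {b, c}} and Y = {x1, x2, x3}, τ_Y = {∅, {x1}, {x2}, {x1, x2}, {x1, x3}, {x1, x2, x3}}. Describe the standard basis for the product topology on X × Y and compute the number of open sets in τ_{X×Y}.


Basis B = {∅ × ∅, {b} × {x1}, {b} × {x2}, {c} × {x1}, {c} × {x2}, {b} × {x1, x2}, {b} × {x1, x3}, {b, c} × {x1}, {b, c} × {x2}, {c} × {x1, x2}, {c} × {x1, x3}, {b} × {x1, x2, x3}, {c} × {x1, x2, x3}, {b, c} × {x1, x2}, {b, c} × {x1, x3}, {b, c} × {x1, x2, x3}}; |τ_{X×Y}| = 36.

Enumerate products U × V with U ∈ τ_X, V ∈ τ_Y (deduplicated):
  ∅ × ∅ = {} (∅)
  {b} × {x1} = {(b,x1)}
  {b} × {x2} = {(b,x2)}
  {c} × {x1} = {(c,x1)}
  {c} × {x2} = {(c,x2)}
  {b} × {x1, x2} = {(b,x1), (b,x2)}
  {b} × {x1, x3} = {(b,x1), (b,x3)}
  {b, c} × {x1} = {(b,x1), (c,x1)}
  {b, c} × {x2} = {(b,x2), (c,x2)}
  {c} × {x1, x2} = {(c,x1), (c,x2)}
  {c} × {x1, x3} = {(c,x1), (c,x3)}
  {b} × {x1, x2, x3} = {(b,x1), (b,x2), (b,x3)}
  {c} × {x1, x2, x3} = {(c,x1), (c,x2), (c,x3)}
  {b, c} × {x1, x2} = {(b,x1), (b,x2), (c,x1), (c,x2)}
  {b, c} × {x1, x3} = {(b,x1), (b,x3), (c,x1), (c,x3)}
  {b, c} × {x1, x2, x3} = {(b,x1), (b,x2), (b,x3), (c,x1), (c,x2), (c,x3)}
These 16 distinct sets form the basis B.
Close under arbitrary unions to get τ_{X×Y}; counting gives |τ_{X×Y}| = 36.


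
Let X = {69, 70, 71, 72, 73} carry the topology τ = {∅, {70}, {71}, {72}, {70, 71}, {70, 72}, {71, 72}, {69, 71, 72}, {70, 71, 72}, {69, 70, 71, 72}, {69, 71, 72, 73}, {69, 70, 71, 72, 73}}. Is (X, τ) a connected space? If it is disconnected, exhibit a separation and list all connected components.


(X, τ) is disconnected; components = [{70}, {69, 71, 72, 73}].

Find clopen sets (U ∈ τ with X ∖ U ∈ τ):
  U = ∅, X ∖ U = {69, 70, 71, 72, 73} — both open, so U is clopen.
  U = {70}, X ∖ U = {69, 71, 72, 73} — both open, so U is clopen.
  U = {69, 71, 72, 73}, X ∖ U = {70} — both open, so U is clopen.
  U = {69, 70, 71, 72, 73}, X ∖ U = ∅ — both open, so U is clopen.
Nontrivial clopen(s) exist: e.g. {69, 71, 72, 73}. So (X, τ) is disconnected.
Compute connected components by grouping points that agree on all clopens:
  component: {70}
  component: {69, 71, 72, 73}


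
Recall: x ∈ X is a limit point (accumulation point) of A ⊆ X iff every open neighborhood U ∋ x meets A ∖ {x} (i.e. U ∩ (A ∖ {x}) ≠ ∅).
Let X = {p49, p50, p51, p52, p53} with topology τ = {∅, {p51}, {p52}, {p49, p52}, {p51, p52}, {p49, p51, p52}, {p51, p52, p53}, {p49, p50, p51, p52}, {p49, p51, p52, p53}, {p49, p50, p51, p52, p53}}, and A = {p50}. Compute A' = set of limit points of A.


A' = ∅

For each x ∈ X, list the open sets U ∈ τ with x ∈ U, then check whether U ∩ (A ∖ {x}) ≠ ∅ for every such U.
  x = p49: open {p49, p52} ∋ x has {p49, p52} ∩ (A ∖ {p49}) = ∅, so x is NOT a limit point.
  x = p50: open {p49, p50, p51, p52} ∋ x has {p49, p50, p51, p52} ∩ (A ∖ {p50}) = ∅, so x is NOT a limit point.
  x = p51: open {p51} ∋ x has {p51} ∩ (A ∖ {p51}) = ∅, so x is NOT a limit point.
  x = p52: open {p52} ∋ x has {p52} ∩ (A ∖ {p52}) = ∅, so x is NOT a limit point.
  x = p53: open {p51, p52, p53} ∋ x has {p51, p52, p53} ∩ (A ∖ {p53}) = ∅, so x is NOT a limit point.
Collecting: A' = ∅.


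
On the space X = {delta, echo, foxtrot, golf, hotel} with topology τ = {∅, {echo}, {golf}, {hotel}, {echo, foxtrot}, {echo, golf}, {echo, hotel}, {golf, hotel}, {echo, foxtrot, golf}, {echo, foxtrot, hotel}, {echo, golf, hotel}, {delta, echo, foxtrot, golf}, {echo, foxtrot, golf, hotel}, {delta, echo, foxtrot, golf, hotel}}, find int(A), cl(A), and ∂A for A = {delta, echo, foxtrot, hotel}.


int(A) = {echo, foxtrot, hotel}, cl(A) = {delta, echo, foxtrot, hotel}, ∂A = {delta}.

Closed sets in (X, τ) are complements of opens:
  closed(X, τ) = {∅, {delta}, {hotel}, {delta, foxtrot}, {delta, golf}, {delta, hotel}, {delta, echo, foxtrot}, {delta, foxtrot, golf}, {delta, foxtrot, hotel}, {delta, golf, hotel}, {delta, echo, foxtrot, golf}, {delta, echo, foxtrot, hotel}, {delta, foxtrot, golf, hotel}, {delta, echo, foxtrot, golf, hotel}}.
int(A) = ⋃ {U ∈ τ : U ⊆ A}. Opens contained in A: ∅, {echo}, {hotel}, {echo, foxtrot}, {echo, hotel}, {echo, foxtrot, hotel}.
Taking the union of these: int(A) = {echo, foxtrot, hotel}.
cl(A) = ⋂ {C closed : A ⊆ C}. Closed sets containing A: {delta, echo, foxtrot, hotel}, {delta, echo, foxtrot, golf, hotel}.
Intersecting these: cl(A) = {delta, echo, foxtrot, hotel}.
∂A = cl(A) ∖ int(A) = {delta, echo, foxtrot, hotel} ∖ {echo, foxtrot, hotel} = {delta}.


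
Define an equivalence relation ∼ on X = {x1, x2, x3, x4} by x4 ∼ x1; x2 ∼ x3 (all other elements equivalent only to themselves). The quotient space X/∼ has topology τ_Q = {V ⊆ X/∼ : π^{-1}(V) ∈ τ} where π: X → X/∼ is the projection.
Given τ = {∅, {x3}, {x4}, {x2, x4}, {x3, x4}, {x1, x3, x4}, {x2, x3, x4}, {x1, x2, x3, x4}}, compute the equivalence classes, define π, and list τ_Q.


X/∼ = {[x1=x4], [x2=x3]}; |τ_Q| = 2.

Equivalence classes: [x1=x4], [x2=x3].
Quotient map π: X → X/∼ sends x1 ↦ [x1=x4], x2 ↦ [x2=x3], x3 ↦ [x2=x3], x4 ↦ [x1=x4].
For each subset V ⊆ X/∼, compute π^{-1}(V) ⊆ X and check whether π^{-1}(V) ∈ τ. V is open in τ_Q iff π^{-1}(V) ∈ τ.
  V = {}: π^{-1}(V) = ∅ ∈ τ ✓.
  V = {[x1=x4]}: π^{-1}(V) = {x1, x4} ∉ τ ✗.
  V = {[x2=x3]}: π^{-1}(V) = {x2, x3} ∉ τ ✗.
  V = {[x1=x4], [x2=x3]}: π^{-1}(V) = {x1, x2, x3, x4} ∈ τ ✓.
Open sets in the quotient: τ_Q = {{}, {[x1=x4], [x2=x3]}} (2 elements).


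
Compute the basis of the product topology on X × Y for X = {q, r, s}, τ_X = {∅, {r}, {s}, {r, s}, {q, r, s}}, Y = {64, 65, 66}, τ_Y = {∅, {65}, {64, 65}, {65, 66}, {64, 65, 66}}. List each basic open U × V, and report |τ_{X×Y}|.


Basis B = {∅ × ∅, {r} × {65}, {s} × {65}, {r} × {64, 65}, {r} × {65, 66}, {r, s} × {65}, {s} × {64, 65}, {s} × {65, 66}, {q, r, s} × {65}, {r} × {64, 65, 66}, {s} × {64, 65, 66}, {r, s} × {64, 65}, {r, s} × {65, 66}, {q, r, s} × {64, 65}, {q, r, s} × {65, 66}, {r, s} × {64, 65, 66}, {q, r, s} × {64, 65, 66}}; |τ_{X×Y}| = 50.

Enumerate products U × V with U ∈ τ_X, V ∈ τ_Y (deduplicated):
  ∅ × ∅ = {} (∅)
  {r} × {65} = {(r,65)}
  {s} × {65} = {(s,65)}
  {r} × {64, 65} = {(r,64), (r,65)}
  {r} × {65, 66} = {(r,65), (r,66)}
  {r, s} × {65} = {(r,65), (s,65)}
  {s} × {64, 65} = {(s,64), (s,65)}
  {s} × {65, 66} = {(s,65), (s,66)}
  {q, r, s} × {65} = {(q,65), (r,65), (s,65)}
  {r} × {64, 65, 66} = {(r,64), (r,65), (r,66)}
  {s} × {64, 65, 66} = {(s,64), (s,65), (s,66)}
  {r, s} × {64, 65} = {(r,64), (r,65), (s,64), (s,65)}
  {r, s} × {65, 66} = {(r,65), (r,66), (s,65), (s,66)}
  {q, r, s} × {64, 65} = {(q,64), (q,65), (r,64), (r,65), (s,64), (s,65)}
  {q, r, s} × {65, 66} = {(q,65), (q,66), (r,65), (r,66), (s,65), (s,66)}
  {r, s} × {64, 65, 66} = {(r,64), (r,65), (r,66), (s,64), (s,65), (s,66)}
  {q, r, s} × {64, 65, 66} = {(q,64), (q,65), (q,66), (r,64), (r,65), (r,66), (s,64), (s,65), (s,66)}
These 17 distinct sets form the basis B.
Close under arbitrary unions to get τ_{X×Y}; counting gives |τ_{X×Y}| = 50.


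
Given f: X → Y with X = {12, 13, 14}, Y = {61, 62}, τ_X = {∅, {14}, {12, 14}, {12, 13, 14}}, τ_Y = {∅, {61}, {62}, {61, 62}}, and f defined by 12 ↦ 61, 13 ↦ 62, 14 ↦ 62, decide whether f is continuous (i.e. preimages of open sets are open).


f is NOT continuous.

Compute f^{-1}(U) for each U ∈ τ_Y:
  U = ∅: f^{-1}(U) = ∅ ∈ τ_X ✓.
  U = {61}: f^{-1}(U) = {12} ∉ τ_X ✗.
  U = {62}: f^{-1}(U) = {13, 14} ∉ τ_X ✗.
  U = {61, 62}: f^{-1}(U) = {12, 13, 14} ∈ τ_X ✓.
Found U = {61} with f^{-1}(U) = {12} not in τ_X. Therefore f is NOT continuous.


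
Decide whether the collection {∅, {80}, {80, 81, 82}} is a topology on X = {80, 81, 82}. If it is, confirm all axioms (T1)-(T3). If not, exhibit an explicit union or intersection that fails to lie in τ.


τ IS a topology on X.

Axiom (T1): ∅ ∈ τ? Yes; X ∈ τ? Yes.
Axiom (T2/T3): check pairwise unions and intersections of members of τ.
All pairwise intersections and unions checked — each lies in τ. Therefore τ satisfies (T1), (T2), (T3): it IS a topology on X.


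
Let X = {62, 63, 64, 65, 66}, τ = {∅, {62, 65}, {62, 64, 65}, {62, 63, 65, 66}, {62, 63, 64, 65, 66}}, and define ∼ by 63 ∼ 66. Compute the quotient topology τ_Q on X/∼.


X/∼ = {[62], [63=66], [64], [65]}; |τ_Q| = 5.

Equivalence classes: [62], [63=66], [64], [65].
Quotient map π: X → X/∼ sends 62 ↦ [62], 63 ↦ [63=66], 64 ↦ [64], 65 ↦ [65], 66 ↦ [63=66].
For each subset V ⊆ X/∼, compute π^{-1}(V) ⊆ X and check whether π^{-1}(V) ∈ τ. V is open in τ_Q iff π^{-1}(V) ∈ τ.
  V = {}: π^{-1}(V) = ∅ ∈ τ ✓.
  V = {[62]}: π^{-1}(V) = {62} ∉ τ ✗.
  V = {[63=66]}: π^{-1}(V) = {63, 66} ∉ τ ✗.
  V = {[62], [63=66]}: π^{-1}(V) = {62, 63, 66} ∉ τ ✗.
  V = {[64]}: π^{-1}(V) = {64} ∉ τ ✗.
  V = {[62], [64]}: π^{-1}(V) = {62, 64} ∉ τ ✗.
  V = {[63=66], [64]}: π^{-1}(V) = {63, 64, 66} ∉ τ ✗.
  V = {[62], [63=66], [64]}: π^{-1}(V) = {62, 63, 64, 66} ∉ τ ✗.
  V = {[65]}: π^{-1}(V) = {65} ∉ τ ✗.
  V = {[62], [65]}: π^{-1}(V) = {62, 65} ∈ τ ✓.
  V = {[63=66], [65]}: π^{-1}(V) = {63, 65, 66} ∉ τ ✗.
  V = {[62], [63=66], [65]}: π^{-1}(V) = {62, 63, 65, 66} ∈ τ ✓.
  V = {[64], [65]}: π^{-1}(V) = {64, 65} ∉ τ ✗.
  V = {[62], [64], [65]}: π^{-1}(V) = {62, 64, 65} ∈ τ ✓.
  V = {[63=66], [64], [65]}: π^{-1}(V) = {63, 64, 65, 66} ∉ τ ✗.
  V = {[62], [63=66], [64], [65]}: π^{-1}(V) = {62, 63, 64, 65, 66} ∈ τ ✓.
Open sets in the quotient: τ_Q = {{}, {[62], [65]}, {[62], [63=66], [65]}, {[62], [64], [65]}, {[62], [63=66], [64], [65]}} (5 elements).


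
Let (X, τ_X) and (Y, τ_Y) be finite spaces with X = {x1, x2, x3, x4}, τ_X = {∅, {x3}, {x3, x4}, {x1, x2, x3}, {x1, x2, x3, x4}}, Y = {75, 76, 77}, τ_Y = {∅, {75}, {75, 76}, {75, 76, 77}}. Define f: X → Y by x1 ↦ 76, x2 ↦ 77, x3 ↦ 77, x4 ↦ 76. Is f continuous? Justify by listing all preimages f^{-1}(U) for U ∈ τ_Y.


f is NOT continuous.

Compute f^{-1}(U) for each U ∈ τ_Y:
  U = ∅: f^{-1}(U) = ∅ ∈ τ_X ✓.
  U = {75}: f^{-1}(U) = ∅ ∈ τ_X ✓.
  U = {75, 76}: f^{-1}(U) = {x1, x4} ∉ τ_X ✗.
  U = {75, 76, 77}: f^{-1}(U) = {x1, x2, x3, x4} ∈ τ_X ✓.
Found U = {75, 76} with f^{-1}(U) = {x1, x4} not in τ_X. Therefore f is NOT continuous.


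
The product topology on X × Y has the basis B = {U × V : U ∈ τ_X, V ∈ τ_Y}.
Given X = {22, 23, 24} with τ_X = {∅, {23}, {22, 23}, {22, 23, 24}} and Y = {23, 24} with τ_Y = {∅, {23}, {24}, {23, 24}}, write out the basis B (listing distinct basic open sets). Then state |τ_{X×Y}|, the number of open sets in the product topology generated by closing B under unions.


Basis B = {∅ × ∅, {23} × {23}, {23} × {24}, {22, 23} × {23}, {22, 23} × {24}, {23} × {23, 24}, {22, 23, 24} × {23}, {22, 23, 24} × {24}, {22, 23} × {23, 24}, {22, 23, 24} × {23, 24}}; |τ_{X×Y}| = 16.

Enumerate products U × V with U ∈ τ_X, V ∈ τ_Y (deduplicated):
  ∅ × ∅ = {} (∅)
  {23} × {23} = {(23,23)}
  {23} × {24} = {(23,24)}
  {22, 23} × {23} = {(22,23), (23,23)}
  {22, 23} × {24} = {(22,24), (23,24)}
  {23} × {23, 24} = {(23,23), (23,24)}
  {22, 23, 24} × {23} = {(22,23), (23,23), (24,23)}
  {22, 23, 24} × {24} = {(22,24), (23,24), (24,24)}
  {22, 23} × {23, 24} = {(22,23), (22,24), (23,23), (23,24)}
  {22, 23, 24} × {23, 24} = {(22,23), (22,24), (23,23), (23,24), (24,23), (24,24)}
These 10 distinct sets form the basis B.
Close under arbitrary unions to get τ_{X×Y}; counting gives |τ_{X×Y}| = 16.


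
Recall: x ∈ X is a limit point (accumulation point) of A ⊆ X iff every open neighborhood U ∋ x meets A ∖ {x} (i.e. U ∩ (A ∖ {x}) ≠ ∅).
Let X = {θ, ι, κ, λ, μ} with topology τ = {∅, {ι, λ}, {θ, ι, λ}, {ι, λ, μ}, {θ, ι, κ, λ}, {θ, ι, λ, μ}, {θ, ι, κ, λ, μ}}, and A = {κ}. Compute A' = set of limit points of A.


A' = ∅

For each x ∈ X, list the open sets U ∈ τ with x ∈ U, then check whether U ∩ (A ∖ {x}) ≠ ∅ for every such U.
  x = θ: open {θ, ι, λ} ∋ x has {θ, ι, λ} ∩ (A ∖ {θ}) = ∅, so x is NOT a limit point.
  x = ι: open {ι, λ} ∋ x has {ι, λ} ∩ (A ∖ {ι}) = ∅, so x is NOT a limit point.
  x = κ: open {θ, ι, κ, λ} ∋ x has {θ, ι, κ, λ} ∩ (A ∖ {κ}) = ∅, so x is NOT a limit point.
  x = λ: open {ι, λ} ∋ x has {ι, λ} ∩ (A ∖ {λ}) = ∅, so x is NOT a limit point.
  x = μ: open {ι, λ, μ} ∋ x has {ι, λ, μ} ∩ (A ∖ {μ}) = ∅, so x is NOT a limit point.
Collecting: A' = ∅.


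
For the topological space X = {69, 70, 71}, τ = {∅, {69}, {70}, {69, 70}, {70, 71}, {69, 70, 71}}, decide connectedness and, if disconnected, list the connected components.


(X, τ) is disconnected; components = [{69}, {70, 71}].

Find clopen sets (U ∈ τ with X ∖ U ∈ τ):
  U = ∅, X ∖ U = {69, 70, 71} — both open, so U is clopen.
  U = {69}, X ∖ U = {70, 71} — both open, so U is clopen.
  U = {70, 71}, X ∖ U = {69} — both open, so U is clopen.
  U = {69, 70, 71}, X ∖ U = ∅ — both open, so U is clopen.
Nontrivial clopen(s) exist: e.g. {70, 71}. So (X, τ) is disconnected.
Compute connected components by grouping points that agree on all clopens:
  component: {69}
  component: {70, 71}


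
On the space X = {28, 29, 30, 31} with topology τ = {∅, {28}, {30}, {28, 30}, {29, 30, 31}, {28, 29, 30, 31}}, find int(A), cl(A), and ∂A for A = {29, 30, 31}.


int(A) = {29, 30, 31}, cl(A) = {29, 30, 31}, ∂A = ∅.

Closed sets in (X, τ) are complements of opens:
  closed(X, τ) = {∅, {28}, {29, 31}, {28, 29, 31}, {29, 30, 31}, {28, 29, 30, 31}}.
int(A) = ⋃ {U ∈ τ : U ⊆ A}. Opens contained in A: ∅, {30}, {29, 30, 31}.
Taking the union of these: int(A) = {29, 30, 31}.
cl(A) = ⋂ {C closed : A ⊆ C}. Closed sets containing A: {29, 30, 31}, {28, 29, 30, 31}.
Intersecting these: cl(A) = {29, 30, 31}.
∂A = cl(A) ∖ int(A) = {29, 30, 31} ∖ {29, 30, 31} = ∅.


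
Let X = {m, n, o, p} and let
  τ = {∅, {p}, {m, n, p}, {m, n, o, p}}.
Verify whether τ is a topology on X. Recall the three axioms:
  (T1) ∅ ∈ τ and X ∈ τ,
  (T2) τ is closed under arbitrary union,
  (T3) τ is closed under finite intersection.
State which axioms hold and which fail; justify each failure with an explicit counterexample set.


τ IS a topology on X.

Axiom (T1): ∅ ∈ τ? Yes; X ∈ τ? Yes.
Axiom (T2/T3): check pairwise unions and intersections of members of τ.
All pairwise intersections and unions checked — each lies in τ. Therefore τ satisfies (T1), (T2), (T3): it IS a topology on X.


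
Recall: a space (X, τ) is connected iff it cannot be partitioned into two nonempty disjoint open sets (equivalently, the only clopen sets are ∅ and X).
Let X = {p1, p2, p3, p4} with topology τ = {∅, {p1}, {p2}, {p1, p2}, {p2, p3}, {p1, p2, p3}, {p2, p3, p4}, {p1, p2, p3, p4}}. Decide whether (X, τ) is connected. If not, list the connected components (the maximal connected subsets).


(X, τ) is disconnected; components = [{p1}, {p2, p3, p4}].

Find clopen sets (U ∈ τ with X ∖ U ∈ τ):
  U = ∅, X ∖ U = {p1, p2, p3, p4} — both open, so U is clopen.
  U = {p1}, X ∖ U = {p2, p3, p4} — both open, so U is clopen.
  U = {p2, p3, p4}, X ∖ U = {p1} — both open, so U is clopen.
  U = {p1, p2, p3, p4}, X ∖ U = ∅ — both open, so U is clopen.
Nontrivial clopen(s) exist: e.g. {p2, p3, p4}. So (X, τ) is disconnected.
Compute connected components by grouping points that agree on all clopens:
  component: {p1}
  component: {p2, p3, p4}
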